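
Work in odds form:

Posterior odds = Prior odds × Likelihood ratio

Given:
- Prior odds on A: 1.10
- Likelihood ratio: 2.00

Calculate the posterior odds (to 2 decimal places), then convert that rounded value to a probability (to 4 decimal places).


Step 1: Calculate posterior odds
Posterior odds = Prior odds × LR
               = 1.10 × 2.00
               = 2.20

Step 2: Convert to probability
P(A|E) = Posterior odds / (1 + Posterior odds)
       = 2.20 / (1 + 2.20)
       = 2.20 / 3.20
       = 0.6875

The evidence increased P(A) from 0.5238 to 0.6875.


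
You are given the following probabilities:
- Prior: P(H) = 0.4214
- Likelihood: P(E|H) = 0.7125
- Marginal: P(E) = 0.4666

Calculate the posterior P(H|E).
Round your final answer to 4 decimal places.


Using Bayes' theorem:

P(H|E) = P(E|H) × P(H) / P(E)
       = 0.7125 × 0.4214 / 0.4666
       = 0.30024750 / 0.4666
       = 0.6435

The evidence strengthens our belief in H.
Prior: 0.4214 → Posterior: 0.6435


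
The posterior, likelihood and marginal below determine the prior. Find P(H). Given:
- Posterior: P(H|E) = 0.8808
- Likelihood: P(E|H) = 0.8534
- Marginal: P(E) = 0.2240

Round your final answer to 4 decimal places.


From Bayes' theorem: P(H|E) = P(E|H) × P(H) / P(E)

Rearranging for P(H):
P(H) = P(H|E) × P(E) / P(E|H)
     = 0.8808 × 0.2240 / 0.8534
     = 0.19729920 / 0.8534
     = 0.2312


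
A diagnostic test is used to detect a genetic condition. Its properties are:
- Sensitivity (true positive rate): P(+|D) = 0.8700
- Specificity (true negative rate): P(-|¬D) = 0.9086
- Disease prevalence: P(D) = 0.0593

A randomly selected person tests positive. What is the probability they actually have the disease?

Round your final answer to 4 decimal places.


Let D = has disease, + = positive test

Given:
- P(D) = 0.0593 (prevalence)
- P(+|D) = 0.8700 (sensitivity)
- P(-|¬D) = 0.9086 (specificity)
- P(+|¬D) = 0.0914 (false positive rate = 1 - specificity)

Step 1: Find P(+)
P(+) = P(+|D)P(D) + P(+|¬D)P(¬D)
     = 0.8700 × 0.0593 + 0.0914 × 0.9407
     = 0.05159100 + 0.08597998
     = 0.13757098

Step 2: Apply Bayes' theorem for P(D|+)
P(D|+) = P(+|D)P(D) / P(+)
       = 0.05159100 / 0.13757098
       = 0.3750


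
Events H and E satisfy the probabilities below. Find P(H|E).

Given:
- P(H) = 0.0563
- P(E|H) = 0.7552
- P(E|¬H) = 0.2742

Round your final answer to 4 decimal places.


Bayes' theorem: P(H|E) = P(E|H) × P(H) / P(E)

Step 1: Calculate P(E) using law of total probability
P(E) = P(E|H)P(H) + P(E|¬H)P(¬H)
     = 0.7552 × 0.0563 + 0.2742 × 0.9437
     = 0.04251776 + 0.25876254
     = 0.30128030

Step 2: Apply Bayes' theorem
P(H|E) = P(E|H) × P(H) / P(E)
       = 0.04251776 / 0.30128030
       = 0.1411


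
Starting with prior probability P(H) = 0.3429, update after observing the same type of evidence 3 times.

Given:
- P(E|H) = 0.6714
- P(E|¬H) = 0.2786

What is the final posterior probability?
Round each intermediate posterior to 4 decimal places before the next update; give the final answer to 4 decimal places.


Sequential Bayesian updating:

Initial prior: P(H) = 0.3429

Update 1:
  P(E) = 0.6714 × 0.3429 + 0.2786 × 0.6571 = 0.23022306 + 0.18306806 = 0.41329112
  P(H|E) = 0.23022306 / 0.41329112 = 0.5570

Update 2:
  P(E) = 0.6714 × 0.5570 + 0.2786 × 0.4430 = 0.37396980 + 0.12341980 = 0.49738960
  P(H|E) = 0.37396980 / 0.49738960 = 0.7519

Update 3:
  P(E) = 0.6714 × 0.7519 + 0.2786 × 0.2481 = 0.50482566 + 0.06912066 = 0.57394632
  P(H|E) = 0.50482566 / 0.57394632 = 0.8796

Final posterior: 0.8796


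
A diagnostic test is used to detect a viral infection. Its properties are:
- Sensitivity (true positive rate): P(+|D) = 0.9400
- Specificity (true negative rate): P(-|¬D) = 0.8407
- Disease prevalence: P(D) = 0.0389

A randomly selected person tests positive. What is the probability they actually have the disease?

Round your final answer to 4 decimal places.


Let D = has disease, + = positive test

Given:
- P(D) = 0.0389 (prevalence)
- P(+|D) = 0.9400 (sensitivity)
- P(-|¬D) = 0.8407 (specificity)
- P(+|¬D) = 0.1593 (false positive rate = 1 - specificity)

Step 1: Find P(+)
P(+) = P(+|D)P(D) + P(+|¬D)P(¬D)
     = 0.9400 × 0.0389 + 0.1593 × 0.9611
     = 0.03656600 + 0.15310323
     = 0.18966923

Step 2: Apply Bayes' theorem for P(D|+)
P(D|+) = P(+|D)P(D) / P(+)
       = 0.03656600 / 0.18966923
       = 0.1928


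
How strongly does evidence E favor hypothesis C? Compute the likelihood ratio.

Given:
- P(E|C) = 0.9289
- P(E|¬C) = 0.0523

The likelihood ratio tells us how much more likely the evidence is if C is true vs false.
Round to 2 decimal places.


Likelihood Ratio (LR) = P(E|C) / P(E|¬C)

LR = 0.9289 / 0.0523
   = 17.76

The evidence is 17.76 times more likely if C is true than if C is false.
Because LR exceeds 1, E is evidence for C.


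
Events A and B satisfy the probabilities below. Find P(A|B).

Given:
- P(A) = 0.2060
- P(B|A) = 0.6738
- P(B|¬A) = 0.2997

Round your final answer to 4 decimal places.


Bayes' theorem: P(A|B) = P(B|A) × P(A) / P(B)

Step 1: Calculate P(B) using law of total probability
P(B) = P(B|A)P(A) + P(B|¬A)P(¬A)
     = 0.6738 × 0.2060 + 0.2997 × 0.7940
     = 0.13880280 + 0.23796180
     = 0.37676460

Step 2: Apply Bayes' theorem
P(A|B) = P(B|A) × P(A) / P(B)
       = 0.13880280 / 0.37676460
       = 0.3684


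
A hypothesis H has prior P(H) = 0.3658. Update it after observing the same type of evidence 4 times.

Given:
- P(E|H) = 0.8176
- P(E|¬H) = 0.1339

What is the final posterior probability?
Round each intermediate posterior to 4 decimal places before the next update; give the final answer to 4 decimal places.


Sequential Bayesian updating:

Initial prior: P(H) = 0.3658

Update 1:
  P(E) = 0.8176 × 0.3658 + 0.1339 × 0.6342 = 0.29907808 + 0.08491938 = 0.38399746
  P(H|E) = 0.29907808 / 0.38399746 = 0.7789

Update 2:
  P(E) = 0.8176 × 0.7789 + 0.1339 × 0.2211 = 0.63682864 + 0.02960529 = 0.66643393
  P(H|E) = 0.63682864 / 0.66643393 = 0.9556

Update 3:
  P(E) = 0.8176 × 0.9556 + 0.1339 × 0.0444 = 0.78129856 + 0.00594516 = 0.78724372
  P(H|E) = 0.78129856 / 0.78724372 = 0.9924

Update 4:
  P(E) = 0.8176 × 0.9924 + 0.1339 × 0.0076 = 0.81138624 + 0.00101764 = 0.81240388
  P(H|E) = 0.81138624 / 0.81240388 = 0.9987

Final posterior: 0.9987


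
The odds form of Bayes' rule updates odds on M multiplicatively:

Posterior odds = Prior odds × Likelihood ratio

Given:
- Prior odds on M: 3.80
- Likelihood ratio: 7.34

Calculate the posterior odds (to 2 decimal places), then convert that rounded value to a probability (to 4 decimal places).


Step 1: Calculate posterior odds
Posterior odds = Prior odds × LR
               = 3.80 × 7.34
               = 27.89

Step 2: Convert to probability
P(M|E) = Posterior odds / (1 + Posterior odds)
       = 27.89 / (1 + 27.89)
       = 27.89 / 28.89
       = 0.9654

The evidence increased P(M) from 0.7917 to 0.9654.


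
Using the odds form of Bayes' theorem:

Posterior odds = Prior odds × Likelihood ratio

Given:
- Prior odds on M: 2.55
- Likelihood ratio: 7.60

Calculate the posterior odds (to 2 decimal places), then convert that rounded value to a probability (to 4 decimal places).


Step 1: Calculate posterior odds
Posterior odds = Prior odds × LR
               = 2.55 × 7.60
               = 19.38

Step 2: Convert to probability
P(M|E) = Posterior odds / (1 + Posterior odds)
       = 19.38 / (1 + 19.38)
       = 19.38 / 20.38
       = 0.9509

The evidence increased P(M) from 0.7183 to 0.9509.


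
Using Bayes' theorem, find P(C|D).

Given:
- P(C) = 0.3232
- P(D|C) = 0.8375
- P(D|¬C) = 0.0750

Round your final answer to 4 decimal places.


Bayes' theorem: P(C|D) = P(D|C) × P(C) / P(D)

Step 1: Calculate P(D) using law of total probability
P(D) = P(D|C)P(C) + P(D|¬C)P(¬C)
     = 0.8375 × 0.3232 + 0.0750 × 0.6768
     = 0.27068000 + 0.05076000
     = 0.32144000

Step 2: Apply Bayes' theorem
P(C|D) = P(D|C) × P(C) / P(D)
       = 0.27068000 / 0.32144000
       = 0.8421


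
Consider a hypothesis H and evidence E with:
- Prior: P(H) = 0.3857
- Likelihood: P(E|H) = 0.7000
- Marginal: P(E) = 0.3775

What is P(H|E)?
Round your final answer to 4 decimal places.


Using Bayes' theorem:

P(H|E) = P(E|H) × P(H) / P(E)
       = 0.7000 × 0.3857 / 0.3775
       = 0.26999000 / 0.3775
       = 0.7152

The evidence strengthens our belief in H.
Prior: 0.3857 → Posterior: 0.7152


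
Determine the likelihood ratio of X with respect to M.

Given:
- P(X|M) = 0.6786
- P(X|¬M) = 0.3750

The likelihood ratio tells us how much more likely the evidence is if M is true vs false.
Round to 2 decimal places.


Likelihood Ratio (LR) = P(X|M) / P(X|¬M)

LR = 0.6786 / 0.3750
   = 1.81

The evidence is 1.81 times more likely if M is true than if M is false.
Since LR > 1, the evidence supports M over ¬M.


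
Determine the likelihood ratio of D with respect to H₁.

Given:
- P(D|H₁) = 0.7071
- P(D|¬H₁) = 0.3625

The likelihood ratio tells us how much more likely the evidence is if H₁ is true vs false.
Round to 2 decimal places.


Likelihood Ratio (LR) = P(D|H₁) / P(D|¬H₁)

LR = 0.7071 / 0.3625
   = 1.95

The evidence is 1.95 times more likely if H₁ is true than if H₁ is false.
LR > 1, so observing D raises the odds in favor of H₁.


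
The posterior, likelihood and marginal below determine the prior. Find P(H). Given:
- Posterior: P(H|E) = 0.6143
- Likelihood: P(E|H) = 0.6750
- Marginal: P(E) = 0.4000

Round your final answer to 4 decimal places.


From Bayes' theorem: P(H|E) = P(E|H) × P(H) / P(E)

Rearranging for P(H):
P(H) = P(H|E) × P(E) / P(E|H)
     = 0.6143 × 0.4000 / 0.6750
     = 0.24572000 / 0.6750
     = 0.3640


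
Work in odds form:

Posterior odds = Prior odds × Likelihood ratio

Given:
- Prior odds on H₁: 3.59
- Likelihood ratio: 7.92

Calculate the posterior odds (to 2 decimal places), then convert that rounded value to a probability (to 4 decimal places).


Step 1: Calculate posterior odds
Posterior odds = Prior odds × LR
               = 3.59 × 7.92
               = 28.43

Step 2: Convert to probability
P(H₁|E) = Posterior odds / (1 + Posterior odds)
       = 28.43 / (1 + 28.43)
       = 28.43 / 29.43
       = 0.9660

The evidence increased P(H₁) from 0.7821 to 0.9660.


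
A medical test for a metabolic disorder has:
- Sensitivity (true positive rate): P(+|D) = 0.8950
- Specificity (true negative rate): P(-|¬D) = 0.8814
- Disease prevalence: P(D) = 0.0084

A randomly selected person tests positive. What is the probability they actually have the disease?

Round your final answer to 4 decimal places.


Let D = has disease, + = positive test

Given:
- P(D) = 0.0084 (prevalence)
- P(+|D) = 0.8950 (sensitivity)
- P(-|¬D) = 0.8814 (specificity)
- P(+|¬D) = 0.1186 (false positive rate = 1 - specificity)

Step 1: Find P(+)
P(+) = P(+|D)P(D) + P(+|¬D)P(¬D)
     = 0.8950 × 0.0084 + 0.1186 × 0.9916
     = 0.00751800 + 0.11760376
     = 0.12512176

Step 2: Apply Bayes' theorem for P(D|+)
P(D|+) = P(+|D)P(D) / P(+)
       = 0.00751800 / 0.12512176
       = 0.0601


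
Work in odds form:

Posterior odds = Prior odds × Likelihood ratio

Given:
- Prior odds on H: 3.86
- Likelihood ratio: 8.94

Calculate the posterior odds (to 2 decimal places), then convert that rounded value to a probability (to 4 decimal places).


Step 1: Calculate posterior odds
Posterior odds = Prior odds × LR
               = 3.86 × 8.94
               = 34.51

Step 2: Convert to probability
P(H|E) = Posterior odds / (1 + Posterior odds)
       = 34.51 / (1 + 34.51)
       = 34.51 / 35.51
       = 0.9718

The evidence increased P(H) from 0.7942 to 0.9718.


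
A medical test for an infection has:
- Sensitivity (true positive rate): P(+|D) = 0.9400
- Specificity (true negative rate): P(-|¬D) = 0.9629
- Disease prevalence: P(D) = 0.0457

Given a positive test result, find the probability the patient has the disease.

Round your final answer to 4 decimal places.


Let D = has disease, + = positive test

Given:
- P(D) = 0.0457 (prevalence)
- P(+|D) = 0.9400 (sensitivity)
- P(-|¬D) = 0.9629 (specificity)
- P(+|¬D) = 0.0371 (false positive rate = 1 - specificity)

Step 1: Find P(+)
P(+) = P(+|D)P(D) + P(+|¬D)P(¬D)
     = 0.9400 × 0.0457 + 0.0371 × 0.9543
     = 0.04295800 + 0.03540453
     = 0.07836253

Step 2: Apply Bayes' theorem for P(D|+)
P(D|+) = P(+|D)P(D) / P(+)
       = 0.04295800 / 0.07836253
       = 0.5482


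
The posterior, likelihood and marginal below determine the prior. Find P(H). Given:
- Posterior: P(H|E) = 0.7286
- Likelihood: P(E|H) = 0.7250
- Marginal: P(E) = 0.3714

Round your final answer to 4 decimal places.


From Bayes' theorem: P(H|E) = P(E|H) × P(H) / P(E)

Rearranging for P(H):
P(H) = P(H|E) × P(E) / P(E|H)
     = 0.7286 × 0.3714 / 0.7250
     = 0.27060204 / 0.7250
     = 0.3732


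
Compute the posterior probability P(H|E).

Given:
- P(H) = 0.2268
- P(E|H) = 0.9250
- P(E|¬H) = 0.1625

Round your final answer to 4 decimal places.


Bayes' theorem: P(H|E) = P(E|H) × P(H) / P(E)

Step 1: Calculate P(E) using law of total probability
P(E) = P(E|H)P(H) + P(E|¬H)P(¬H)
     = 0.9250 × 0.2268 + 0.1625 × 0.7732
     = 0.20979000 + 0.12564500
     = 0.33543500

Step 2: Apply Bayes' theorem
P(H|E) = P(E|H) × P(H) / P(E)
       = 0.20979000 / 0.33543500
       = 0.6254


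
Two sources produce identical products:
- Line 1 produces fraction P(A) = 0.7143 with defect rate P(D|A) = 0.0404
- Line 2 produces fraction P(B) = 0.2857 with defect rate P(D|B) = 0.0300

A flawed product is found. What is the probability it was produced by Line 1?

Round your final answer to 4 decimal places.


Let A = from Line 1, D = flawed

Given:
- P(A) = 0.7143, P(B) = 0.2857
- P(D|A) = 0.0404, P(D|B) = 0.0300

Step 1: Find P(D)
P(D) = P(D|A)P(A) + P(D|B)P(B)
     = 0.0404 × 0.7143 + 0.0300 × 0.2857
     = 0.02885772 + 0.00857100
     = 0.03742872

Step 2: Apply Bayes' theorem
P(A|D) = P(D|A)P(A) / P(D)
       = 0.02885772 / 0.03742872
       = 0.7710


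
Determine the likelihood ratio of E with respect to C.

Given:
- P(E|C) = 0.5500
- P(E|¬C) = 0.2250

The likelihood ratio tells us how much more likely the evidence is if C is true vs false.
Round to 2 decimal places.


Likelihood Ratio (LR) = P(E|C) / P(E|¬C)

LR = 0.5500 / 0.2250
   = 2.44

The evidence is 2.44 times more likely if C is true than if C is false.
LR > 1, so observing E raises the odds in favor of C.


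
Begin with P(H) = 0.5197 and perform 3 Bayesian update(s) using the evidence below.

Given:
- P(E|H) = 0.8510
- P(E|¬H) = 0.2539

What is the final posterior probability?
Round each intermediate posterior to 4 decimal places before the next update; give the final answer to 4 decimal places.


Sequential Bayesian updating:

Initial prior: P(H) = 0.5197

Update 1:
  P(E) = 0.8510 × 0.5197 + 0.2539 × 0.4803 = 0.44226470 + 0.12194817 = 0.56421287
  P(H|E) = 0.44226470 / 0.56421287 = 0.7839

Update 2:
  P(E) = 0.8510 × 0.7839 + 0.2539 × 0.2161 = 0.66709890 + 0.05486779 = 0.72196669
  P(H|E) = 0.66709890 / 0.72196669 = 0.9240

Update 3:
  P(E) = 0.8510 × 0.9240 + 0.2539 × 0.0760 = 0.78632400 + 0.01929640 = 0.80562040
  P(H|E) = 0.78632400 / 0.80562040 = 0.9760

Final posterior: 0.9760


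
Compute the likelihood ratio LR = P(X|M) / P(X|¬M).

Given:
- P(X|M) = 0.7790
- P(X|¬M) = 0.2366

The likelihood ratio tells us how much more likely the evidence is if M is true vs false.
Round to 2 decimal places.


Likelihood Ratio (LR) = P(X|M) / P(X|¬M)

LR = 0.7790 / 0.2366
   = 3.29

The evidence is 3.29 times more likely if M is true than if M is false.
LR > 1, so observing X raises the odds in favor of M.


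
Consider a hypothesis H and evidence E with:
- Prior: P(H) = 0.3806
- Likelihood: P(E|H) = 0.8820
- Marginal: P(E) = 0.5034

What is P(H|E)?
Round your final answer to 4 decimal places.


Using Bayes' theorem:

P(H|E) = P(E|H) × P(H) / P(E)
       = 0.8820 × 0.3806 / 0.5034
       = 0.33568920 / 0.5034
       = 0.6668

The evidence strengthens our belief in H.
Prior: 0.3806 → Posterior: 0.6668


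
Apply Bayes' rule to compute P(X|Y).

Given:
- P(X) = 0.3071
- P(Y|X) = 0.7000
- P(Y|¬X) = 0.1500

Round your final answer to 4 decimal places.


Bayes' theorem: P(X|Y) = P(Y|X) × P(X) / P(Y)

Step 1: Calculate P(Y) using law of total probability
P(Y) = P(Y|X)P(X) + P(Y|¬X)P(¬X)
     = 0.7000 × 0.3071 + 0.1500 × 0.6929
     = 0.21497000 + 0.10393500
     = 0.31890500

Step 2: Apply Bayes' theorem
P(X|Y) = P(Y|X) × P(X) / P(Y)
       = 0.21497000 / 0.31890500
       = 0.6741


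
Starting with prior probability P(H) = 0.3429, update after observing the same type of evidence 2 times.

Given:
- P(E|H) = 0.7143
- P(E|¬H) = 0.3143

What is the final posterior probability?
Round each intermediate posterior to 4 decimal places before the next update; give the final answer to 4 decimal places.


Sequential Bayesian updating:

Initial prior: P(H) = 0.3429

Update 1:
  P(E) = 0.7143 × 0.3429 + 0.3143 × 0.6571 = 0.24493347 + 0.20652653 = 0.45146000
  P(H|E) = 0.24493347 / 0.45146000 = 0.5425

Update 2:
  P(E) = 0.7143 × 0.5425 + 0.3143 × 0.4575 = 0.38750775 + 0.14379225 = 0.53130000
  P(H|E) = 0.38750775 / 0.53130000 = 0.7294

Final posterior: 0.7294


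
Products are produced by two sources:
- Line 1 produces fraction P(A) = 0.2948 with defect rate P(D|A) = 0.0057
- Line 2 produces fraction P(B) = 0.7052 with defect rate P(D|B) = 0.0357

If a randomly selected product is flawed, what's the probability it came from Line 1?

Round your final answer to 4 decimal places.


Let A = from Line 1, D = flawed

Given:
- P(A) = 0.2948, P(B) = 0.7052
- P(D|A) = 0.0057, P(D|B) = 0.0357

Step 1: Find P(D)
P(D) = P(D|A)P(A) + P(D|B)P(B)
     = 0.0057 × 0.2948 + 0.0357 × 0.7052
     = 0.00168036 + 0.02517564
     = 0.02685600

Step 2: Apply Bayes' theorem
P(A|D) = P(D|A)P(A) / P(D)
       = 0.00168036 / 0.02685600
       = 0.0626


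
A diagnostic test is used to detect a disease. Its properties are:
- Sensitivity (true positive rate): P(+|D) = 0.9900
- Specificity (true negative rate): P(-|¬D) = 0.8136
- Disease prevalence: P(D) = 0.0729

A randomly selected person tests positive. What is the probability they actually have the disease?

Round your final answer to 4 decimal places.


Let D = has disease, + = positive test

Given:
- P(D) = 0.0729 (prevalence)
- P(+|D) = 0.9900 (sensitivity)
- P(-|¬D) = 0.8136 (specificity)
- P(+|¬D) = 0.1864 (false positive rate = 1 - specificity)

Step 1: Find P(+)
P(+) = P(+|D)P(D) + P(+|¬D)P(¬D)
     = 0.9900 × 0.0729 + 0.1864 × 0.9271
     = 0.07217100 + 0.17281144
     = 0.24498244

Step 2: Apply Bayes' theorem for P(D|+)
P(D|+) = P(+|D)P(D) / P(+)
       = 0.07217100 / 0.24498244
       = 0.2946


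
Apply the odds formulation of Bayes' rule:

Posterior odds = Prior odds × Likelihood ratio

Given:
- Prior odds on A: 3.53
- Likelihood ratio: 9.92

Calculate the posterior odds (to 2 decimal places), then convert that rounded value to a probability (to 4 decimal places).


Step 1: Calculate posterior odds
Posterior odds = Prior odds × LR
               = 3.53 × 9.92
               = 35.02

Step 2: Convert to probability
P(A|E) = Posterior odds / (1 + Posterior odds)
       = 35.02 / (1 + 35.02)
       = 35.02 / 36.02
       = 0.9722

The evidence increased P(A) from 0.7792 to 0.9722.


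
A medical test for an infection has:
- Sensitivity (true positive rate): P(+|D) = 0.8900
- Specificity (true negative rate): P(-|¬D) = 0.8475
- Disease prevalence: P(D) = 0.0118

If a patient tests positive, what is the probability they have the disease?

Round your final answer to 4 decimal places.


Let D = has disease, + = positive test

Given:
- P(D) = 0.0118 (prevalence)
- P(+|D) = 0.8900 (sensitivity)
- P(-|¬D) = 0.8475 (specificity)
- P(+|¬D) = 0.1525 (false positive rate = 1 - specificity)

Step 1: Find P(+)
P(+) = P(+|D)P(D) + P(+|¬D)P(¬D)
     = 0.8900 × 0.0118 + 0.1525 × 0.9882
     = 0.01050200 + 0.15070050
     = 0.16120250

Step 2: Apply Bayes' theorem for P(D|+)
P(D|+) = P(+|D)P(D) / P(+)
       = 0.01050200 / 0.16120250
       = 0.0651


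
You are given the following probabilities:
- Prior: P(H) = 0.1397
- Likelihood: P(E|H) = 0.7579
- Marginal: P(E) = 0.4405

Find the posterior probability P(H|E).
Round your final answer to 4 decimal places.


Using Bayes' theorem:

P(H|E) = P(E|H) × P(H) / P(E)
       = 0.7579 × 0.1397 / 0.4405
       = 0.10587863 / 0.4405
       = 0.2404

The evidence strengthens our belief in H.
Prior: 0.1397 → Posterior: 0.2404


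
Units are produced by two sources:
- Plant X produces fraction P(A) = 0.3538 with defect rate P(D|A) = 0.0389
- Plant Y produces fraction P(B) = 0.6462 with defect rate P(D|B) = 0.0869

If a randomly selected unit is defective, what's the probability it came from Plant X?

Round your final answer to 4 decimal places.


Let A = from Plant X, D = defective

Given:
- P(A) = 0.3538, P(B) = 0.6462
- P(D|A) = 0.0389, P(D|B) = 0.0869

Step 1: Find P(D)
P(D) = P(D|A)P(A) + P(D|B)P(B)
     = 0.0389 × 0.3538 + 0.0869 × 0.6462
     = 0.01376282 + 0.05615478
     = 0.06991760

Step 2: Apply Bayes' theorem
P(A|D) = P(D|A)P(A) / P(D)
       = 0.01376282 / 0.06991760
       = 0.1968


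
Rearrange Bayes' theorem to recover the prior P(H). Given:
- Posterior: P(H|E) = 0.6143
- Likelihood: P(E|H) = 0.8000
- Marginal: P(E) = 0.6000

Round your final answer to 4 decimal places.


From Bayes' theorem: P(H|E) = P(E|H) × P(H) / P(E)

Rearranging for P(H):
P(H) = P(H|E) × P(E) / P(E|H)
     = 0.6143 × 0.6000 / 0.8000
     = 0.36858000 / 0.8000
     = 0.4607


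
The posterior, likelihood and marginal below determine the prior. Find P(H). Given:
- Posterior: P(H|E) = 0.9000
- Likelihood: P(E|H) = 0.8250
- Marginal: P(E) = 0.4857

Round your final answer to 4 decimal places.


From Bayes' theorem: P(H|E) = P(E|H) × P(H) / P(E)

Rearranging for P(H):
P(H) = P(H|E) × P(E) / P(E|H)
     = 0.9000 × 0.4857 / 0.8250
     = 0.43713000 / 0.8250
     = 0.5299


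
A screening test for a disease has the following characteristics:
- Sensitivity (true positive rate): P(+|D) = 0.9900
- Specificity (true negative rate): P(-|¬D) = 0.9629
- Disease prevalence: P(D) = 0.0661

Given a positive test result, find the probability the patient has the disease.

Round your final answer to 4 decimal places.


Let D = has disease, + = positive test

Given:
- P(D) = 0.0661 (prevalence)
- P(+|D) = 0.9900 (sensitivity)
- P(-|¬D) = 0.9629 (specificity)
- P(+|¬D) = 0.0371 (false positive rate = 1 - specificity)

Step 1: Find P(+)
P(+) = P(+|D)P(D) + P(+|¬D)P(¬D)
     = 0.9900 × 0.0661 + 0.0371 × 0.9339
     = 0.06543900 + 0.03464769
     = 0.10008669

Step 2: Apply Bayes' theorem for P(D|+)
P(D|+) = P(+|D)P(D) / P(+)
       = 0.06543900 / 0.10008669
       = 0.6538


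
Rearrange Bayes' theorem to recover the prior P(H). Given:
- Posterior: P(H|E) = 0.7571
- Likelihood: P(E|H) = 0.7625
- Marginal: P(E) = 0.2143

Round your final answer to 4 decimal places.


From Bayes' theorem: P(H|E) = P(E|H) × P(H) / P(E)

Rearranging for P(H):
P(H) = P(H|E) × P(E) / P(E|H)
     = 0.7571 × 0.2143 / 0.7625
     = 0.16224653 / 0.7625
     = 0.2128


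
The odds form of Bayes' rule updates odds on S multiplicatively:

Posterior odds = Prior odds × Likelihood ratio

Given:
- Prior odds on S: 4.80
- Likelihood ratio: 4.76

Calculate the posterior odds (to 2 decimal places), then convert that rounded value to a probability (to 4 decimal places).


Step 1: Calculate posterior odds
Posterior odds = Prior odds × LR
               = 4.80 × 4.76
               = 22.85

Step 2: Convert to probability
P(S|E) = Posterior odds / (1 + Posterior odds)
       = 22.85 / (1 + 22.85)
       = 22.85 / 23.85
       = 0.9581

The evidence increased P(S) from 0.8276 to 0.9581.


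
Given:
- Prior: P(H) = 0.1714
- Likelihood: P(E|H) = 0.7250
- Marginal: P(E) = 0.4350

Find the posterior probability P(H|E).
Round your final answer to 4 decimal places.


Using Bayes' theorem:

P(H|E) = P(E|H) × P(H) / P(E)
       = 0.7250 × 0.1714 / 0.4350
       = 0.12426500 / 0.4350
       = 0.2857

The evidence strengthens our belief in H.
Prior: 0.1714 → Posterior: 0.2857


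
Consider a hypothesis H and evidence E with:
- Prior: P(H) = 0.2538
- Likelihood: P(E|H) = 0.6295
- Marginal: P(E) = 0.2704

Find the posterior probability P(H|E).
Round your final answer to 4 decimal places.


Using Bayes' theorem:

P(H|E) = P(E|H) × P(H) / P(E)
       = 0.6295 × 0.2538 / 0.2704
       = 0.15976710 / 0.2704
       = 0.5909

The evidence strengthens our belief in H.
Prior: 0.2538 → Posterior: 0.5909


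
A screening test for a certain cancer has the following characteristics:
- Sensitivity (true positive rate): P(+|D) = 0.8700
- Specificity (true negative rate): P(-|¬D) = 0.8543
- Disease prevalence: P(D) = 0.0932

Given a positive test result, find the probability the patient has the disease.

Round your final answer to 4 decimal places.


Let D = has disease, + = positive test

Given:
- P(D) = 0.0932 (prevalence)
- P(+|D) = 0.8700 (sensitivity)
- P(-|¬D) = 0.8543 (specificity)
- P(+|¬D) = 0.1457 (false positive rate = 1 - specificity)

Step 1: Find P(+)
P(+) = P(+|D)P(D) + P(+|¬D)P(¬D)
     = 0.8700 × 0.0932 + 0.1457 × 0.9068
     = 0.08108400 + 0.13212076
     = 0.21320476

Step 2: Apply Bayes' theorem for P(D|+)
P(D|+) = P(+|D)P(D) / P(+)
       = 0.08108400 / 0.21320476
       = 0.3803


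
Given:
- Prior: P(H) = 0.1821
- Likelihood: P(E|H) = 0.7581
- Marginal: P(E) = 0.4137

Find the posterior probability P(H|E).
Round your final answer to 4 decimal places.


Using Bayes' theorem:

P(H|E) = P(E|H) × P(H) / P(E)
       = 0.7581 × 0.1821 / 0.4137
       = 0.13805001 / 0.4137
       = 0.3337

The evidence strengthens our belief in H.
Prior: 0.1821 → Posterior: 0.3337


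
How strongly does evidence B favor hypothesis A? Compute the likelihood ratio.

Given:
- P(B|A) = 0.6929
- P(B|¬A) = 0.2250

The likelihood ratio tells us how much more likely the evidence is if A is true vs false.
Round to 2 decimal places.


Likelihood Ratio (LR) = P(B|A) / P(B|¬A)

LR = 0.6929 / 0.2250
   = 3.08

The evidence is 3.08 times more likely if A is true than if A is false.
Since LR > 1, the evidence supports A over ¬A.


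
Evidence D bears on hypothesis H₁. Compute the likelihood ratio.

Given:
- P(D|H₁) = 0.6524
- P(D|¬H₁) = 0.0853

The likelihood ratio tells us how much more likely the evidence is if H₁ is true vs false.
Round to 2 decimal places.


Likelihood Ratio (LR) = P(D|H₁) / P(D|¬H₁)

LR = 0.6524 / 0.0853
   = 7.65

The evidence is 7.65 times more likely if H₁ is true than if H₁ is false.
LR > 1, so observing D raises the odds in favor of H₁.


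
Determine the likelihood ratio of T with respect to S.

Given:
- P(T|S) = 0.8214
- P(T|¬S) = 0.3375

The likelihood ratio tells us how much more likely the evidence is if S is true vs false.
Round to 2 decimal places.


Likelihood Ratio (LR) = P(T|S) / P(T|¬S)

LR = 0.8214 / 0.3375
   = 2.43

The evidence is 2.43 times more likely if S is true than if S is false.
Because LR exceeds 1, T is evidence for S.


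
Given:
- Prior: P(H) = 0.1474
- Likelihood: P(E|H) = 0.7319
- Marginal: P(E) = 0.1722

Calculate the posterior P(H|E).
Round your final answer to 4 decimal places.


Using Bayes' theorem:

P(H|E) = P(E|H) × P(H) / P(E)
       = 0.7319 × 0.1474 / 0.1722
       = 0.10788206 / 0.1722
       = 0.6265

The evidence strengthens our belief in H.
Prior: 0.1474 → Posterior: 0.6265


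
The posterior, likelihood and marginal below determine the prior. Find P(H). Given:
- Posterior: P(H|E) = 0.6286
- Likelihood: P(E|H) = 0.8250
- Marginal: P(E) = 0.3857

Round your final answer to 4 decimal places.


From Bayes' theorem: P(H|E) = P(E|H) × P(H) / P(E)

Rearranging for P(H):
P(H) = P(H|E) × P(E) / P(E|H)
     = 0.6286 × 0.3857 / 0.8250
     = 0.24245102 / 0.8250
     = 0.2939


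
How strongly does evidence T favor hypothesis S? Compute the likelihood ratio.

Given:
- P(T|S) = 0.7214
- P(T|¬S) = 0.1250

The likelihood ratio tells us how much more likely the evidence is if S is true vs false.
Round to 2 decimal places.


Likelihood Ratio (LR) = P(T|S) / P(T|¬S)

LR = 0.7214 / 0.1250
   = 5.77

The evidence is 5.77 times more likely if S is true than if S is false.
Since LR > 1, the evidence supports S over ¬S.


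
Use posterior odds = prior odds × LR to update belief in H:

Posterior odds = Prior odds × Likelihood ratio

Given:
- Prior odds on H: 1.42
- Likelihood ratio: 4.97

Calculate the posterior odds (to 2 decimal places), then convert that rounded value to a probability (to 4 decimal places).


Step 1: Calculate posterior odds
Posterior odds = Prior odds × LR
               = 1.42 × 4.97
               = 7.06

Step 2: Convert to probability
P(H|E) = Posterior odds / (1 + Posterior odds)
       = 7.06 / (1 + 7.06)
       = 7.06 / 8.06
       = 0.8759

The evidence increased P(H) from 0.5868 to 0.8759.


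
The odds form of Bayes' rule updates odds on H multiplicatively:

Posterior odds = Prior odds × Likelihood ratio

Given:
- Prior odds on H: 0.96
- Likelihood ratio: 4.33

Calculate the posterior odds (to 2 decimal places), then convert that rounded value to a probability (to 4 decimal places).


Step 1: Calculate posterior odds
Posterior odds = Prior odds × LR
               = 0.96 × 4.33
               = 4.16

Step 2: Convert to probability
P(H|E) = Posterior odds / (1 + Posterior odds)
       = 4.16 / (1 + 4.16)
       = 4.16 / 5.16
       = 0.8062

The evidence increased P(H) from 0.4898 to 0.8062.


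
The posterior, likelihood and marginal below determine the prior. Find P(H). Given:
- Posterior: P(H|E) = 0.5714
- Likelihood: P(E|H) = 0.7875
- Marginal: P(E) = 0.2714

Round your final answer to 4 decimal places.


From Bayes' theorem: P(H|E) = P(E|H) × P(H) / P(E)

Rearranging for P(H):
P(H) = P(H|E) × P(E) / P(E|H)
     = 0.5714 × 0.2714 / 0.7875
     = 0.15507796 / 0.7875
     = 0.1969


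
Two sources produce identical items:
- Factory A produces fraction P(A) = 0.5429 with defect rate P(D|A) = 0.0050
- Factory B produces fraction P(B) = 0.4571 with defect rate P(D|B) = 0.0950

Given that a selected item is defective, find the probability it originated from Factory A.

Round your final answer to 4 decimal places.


Let A = from Factory A, D = defective

Given:
- P(A) = 0.5429, P(B) = 0.4571
- P(D|A) = 0.0050, P(D|B) = 0.0950

Step 1: Find P(D)
P(D) = P(D|A)P(A) + P(D|B)P(B)
     = 0.0050 × 0.5429 + 0.0950 × 0.4571
     = 0.00271450 + 0.04342450
     = 0.04613900

Step 2: Apply Bayes' theorem
P(A|D) = P(D|A)P(A) / P(D)
       = 0.00271450 / 0.04613900
       = 0.0588


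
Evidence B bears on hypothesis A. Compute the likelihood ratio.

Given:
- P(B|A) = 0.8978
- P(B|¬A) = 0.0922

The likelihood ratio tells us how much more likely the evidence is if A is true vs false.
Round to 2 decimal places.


Likelihood Ratio (LR) = P(B|A) / P(B|¬A)

LR = 0.8978 / 0.0922
   = 9.74

The evidence is 9.74 times more likely if A is true than if A is false.
Since LR > 1, the evidence supports A over ¬A.


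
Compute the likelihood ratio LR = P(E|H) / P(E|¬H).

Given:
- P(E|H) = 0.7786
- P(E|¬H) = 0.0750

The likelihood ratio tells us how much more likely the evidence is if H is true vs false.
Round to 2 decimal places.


Likelihood Ratio (LR) = P(E|H) / P(E|¬H)

LR = 0.7786 / 0.0750
   = 10.38

The evidence is 10.38 times more likely if H is true than if H is false.
Because LR exceeds 1, E is evidence for H.


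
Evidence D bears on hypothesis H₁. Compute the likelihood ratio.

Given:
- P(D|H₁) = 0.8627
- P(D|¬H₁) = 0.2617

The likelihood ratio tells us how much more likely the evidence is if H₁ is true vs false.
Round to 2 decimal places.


Likelihood Ratio (LR) = P(D|H₁) / P(D|¬H₁)

LR = 0.8627 / 0.2617
   = 3.30

The evidence is 3.30 times more likely if H₁ is true than if H₁ is false.
Since LR > 1, the evidence supports H₁ over ¬H₁.


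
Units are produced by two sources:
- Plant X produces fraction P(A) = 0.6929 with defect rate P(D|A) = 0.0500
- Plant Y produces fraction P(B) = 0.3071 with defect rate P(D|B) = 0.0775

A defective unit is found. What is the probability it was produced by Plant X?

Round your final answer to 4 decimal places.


Let A = from Plant X, D = defective

Given:
- P(A) = 0.6929, P(B) = 0.3071
- P(D|A) = 0.0500, P(D|B) = 0.0775

Step 1: Find P(D)
P(D) = P(D|A)P(A) + P(D|B)P(B)
     = 0.0500 × 0.6929 + 0.0775 × 0.3071
     = 0.03464500 + 0.02380025
     = 0.05844525

Step 2: Apply Bayes' theorem
P(A|D) = P(D|A)P(A) / P(D)
       = 0.03464500 / 0.05844525
       = 0.5928


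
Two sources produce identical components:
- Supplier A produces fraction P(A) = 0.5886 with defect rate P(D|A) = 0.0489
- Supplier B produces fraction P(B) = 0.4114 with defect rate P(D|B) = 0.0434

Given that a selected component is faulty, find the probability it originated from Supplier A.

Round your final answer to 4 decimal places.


Let A = from Supplier A, D = faulty

Given:
- P(A) = 0.5886, P(B) = 0.4114
- P(D|A) = 0.0489, P(D|B) = 0.0434

Step 1: Find P(D)
P(D) = P(D|A)P(A) + P(D|B)P(B)
     = 0.0489 × 0.5886 + 0.0434 × 0.4114
     = 0.02878254 + 0.01785476
     = 0.04663730

Step 2: Apply Bayes' theorem
P(A|D) = P(D|A)P(A) / P(D)
       = 0.02878254 / 0.04663730
       = 0.6172


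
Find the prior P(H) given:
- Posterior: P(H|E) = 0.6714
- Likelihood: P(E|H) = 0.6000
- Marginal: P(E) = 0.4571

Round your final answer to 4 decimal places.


From Bayes' theorem: P(H|E) = P(E|H) × P(H) / P(E)

Rearranging for P(H):
P(H) = P(H|E) × P(E) / P(E|H)
     = 0.6714 × 0.4571 / 0.6000
     = 0.30689694 / 0.6000
     = 0.5115


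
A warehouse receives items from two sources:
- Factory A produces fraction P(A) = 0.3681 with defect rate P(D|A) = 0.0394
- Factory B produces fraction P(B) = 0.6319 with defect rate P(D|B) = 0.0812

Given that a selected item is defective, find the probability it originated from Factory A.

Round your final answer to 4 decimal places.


Let A = from Factory A, D = defective

Given:
- P(A) = 0.3681, P(B) = 0.6319
- P(D|A) = 0.0394, P(D|B) = 0.0812

Step 1: Find P(D)
P(D) = P(D|A)P(A) + P(D|B)P(B)
     = 0.0394 × 0.3681 + 0.0812 × 0.6319
     = 0.01450314 + 0.05131028
     = 0.06581342

Step 2: Apply Bayes' theorem
P(A|D) = P(D|A)P(A) / P(D)
       = 0.01450314 / 0.06581342
       = 0.2204


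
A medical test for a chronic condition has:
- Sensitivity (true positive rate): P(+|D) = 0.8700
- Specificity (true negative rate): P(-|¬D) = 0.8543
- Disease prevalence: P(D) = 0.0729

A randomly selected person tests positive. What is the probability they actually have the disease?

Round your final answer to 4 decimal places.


Let D = has disease, + = positive test

Given:
- P(D) = 0.0729 (prevalence)
- P(+|D) = 0.8700 (sensitivity)
- P(-|¬D) = 0.8543 (specificity)
- P(+|¬D) = 0.1457 (false positive rate = 1 - specificity)

Step 1: Find P(+)
P(+) = P(+|D)P(D) + P(+|¬D)P(¬D)
     = 0.8700 × 0.0729 + 0.1457 × 0.9271
     = 0.06342300 + 0.13507847
     = 0.19850147

Step 2: Apply Bayes' theorem for P(D|+)
P(D|+) = P(+|D)P(D) / P(+)
       = 0.06342300 / 0.19850147
       = 0.3195


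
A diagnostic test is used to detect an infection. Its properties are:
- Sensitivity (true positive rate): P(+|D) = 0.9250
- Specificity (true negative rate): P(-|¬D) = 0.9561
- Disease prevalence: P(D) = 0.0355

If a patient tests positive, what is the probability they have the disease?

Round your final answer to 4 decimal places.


Let D = has disease, + = positive test

Given:
- P(D) = 0.0355 (prevalence)
- P(+|D) = 0.9250 (sensitivity)
- P(-|¬D) = 0.9561 (specificity)
- P(+|¬D) = 0.0439 (false positive rate = 1 - specificity)

Step 1: Find P(+)
P(+) = P(+|D)P(D) + P(+|¬D)P(¬D)
     = 0.9250 × 0.0355 + 0.0439 × 0.9645
     = 0.03283750 + 0.04234155
     = 0.07517905

Step 2: Apply Bayes' theorem for P(D|+)
P(D|+) = P(+|D)P(D) / P(+)
       = 0.03283750 / 0.07517905
       = 0.4368


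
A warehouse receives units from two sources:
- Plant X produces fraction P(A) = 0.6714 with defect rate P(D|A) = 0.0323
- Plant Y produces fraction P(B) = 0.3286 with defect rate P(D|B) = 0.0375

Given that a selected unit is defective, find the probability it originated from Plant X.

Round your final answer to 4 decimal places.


Let A = from Plant X, D = defective

Given:
- P(A) = 0.6714, P(B) = 0.3286
- P(D|A) = 0.0323, P(D|B) = 0.0375

Step 1: Find P(D)
P(D) = P(D|A)P(A) + P(D|B)P(B)
     = 0.0323 × 0.6714 + 0.0375 × 0.3286
     = 0.02168622 + 0.01232250
     = 0.03400872

Step 2: Apply Bayes' theorem
P(A|D) = P(D|A)P(A) / P(D)
       = 0.02168622 / 0.03400872
       = 0.6377


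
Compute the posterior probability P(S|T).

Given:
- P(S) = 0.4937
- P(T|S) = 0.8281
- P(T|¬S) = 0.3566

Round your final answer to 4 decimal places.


Bayes' theorem: P(S|T) = P(T|S) × P(S) / P(T)

Step 1: Calculate P(T) using law of total probability
P(T) = P(T|S)P(S) + P(T|¬S)P(¬S)
     = 0.8281 × 0.4937 + 0.3566 × 0.5063
     = 0.40883297 + 0.18054658
     = 0.58937955

Step 2: Apply Bayes' theorem
P(S|T) = P(T|S) × P(S) / P(T)
       = 0.40883297 / 0.58937955
       = 0.6937


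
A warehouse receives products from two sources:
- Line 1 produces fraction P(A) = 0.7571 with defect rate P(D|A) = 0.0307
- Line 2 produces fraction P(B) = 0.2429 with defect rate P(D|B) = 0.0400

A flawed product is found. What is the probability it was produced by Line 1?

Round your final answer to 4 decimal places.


Let A = from Line 1, D = flawed

Given:
- P(A) = 0.7571, P(B) = 0.2429
- P(D|A) = 0.0307, P(D|B) = 0.0400

Step 1: Find P(D)
P(D) = P(D|A)P(A) + P(D|B)P(B)
     = 0.0307 × 0.7571 + 0.0400 × 0.2429
     = 0.02324297 + 0.00971600
     = 0.03295897

Step 2: Apply Bayes' theorem
P(A|D) = P(D|A)P(A) / P(D)
       = 0.02324297 / 0.03295897
       = 0.7052


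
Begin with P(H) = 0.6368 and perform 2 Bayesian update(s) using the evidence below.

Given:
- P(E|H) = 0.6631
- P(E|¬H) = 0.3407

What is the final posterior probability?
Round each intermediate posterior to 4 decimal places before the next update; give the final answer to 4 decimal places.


Sequential Bayesian updating:

Initial prior: P(H) = 0.6368

Update 1:
  P(E) = 0.6631 × 0.6368 + 0.3407 × 0.3632 = 0.42226208 + 0.12374224 = 0.54600432
  P(H|E) = 0.42226208 / 0.54600432 = 0.7734

Update 2:
  P(E) = 0.6631 × 0.7734 + 0.3407 × 0.2266 = 0.51284154 + 0.07720262 = 0.59004416
  P(H|E) = 0.51284154 / 0.59004416 = 0.8692

Final posterior: 0.8692


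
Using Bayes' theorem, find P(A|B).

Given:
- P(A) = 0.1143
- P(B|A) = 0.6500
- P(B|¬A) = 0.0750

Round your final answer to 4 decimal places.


Bayes' theorem: P(A|B) = P(B|A) × P(A) / P(B)

Step 1: Calculate P(B) using law of total probability
P(B) = P(B|A)P(A) + P(B|¬A)P(¬A)
     = 0.6500 × 0.1143 + 0.0750 × 0.8857
     = 0.07429500 + 0.06642750
     = 0.14072250

Step 2: Apply Bayes' theorem
P(A|B) = P(B|A) × P(A) / P(B)
       = 0.07429500 / 0.14072250
       = 0.5280


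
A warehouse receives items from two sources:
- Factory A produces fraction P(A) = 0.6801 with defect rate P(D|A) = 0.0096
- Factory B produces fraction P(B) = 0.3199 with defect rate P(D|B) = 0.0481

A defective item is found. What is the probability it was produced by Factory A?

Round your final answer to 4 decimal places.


Let A = from Factory A, D = defective

Given:
- P(A) = 0.6801, P(B) = 0.3199
- P(D|A) = 0.0096, P(D|B) = 0.0481

Step 1: Find P(D)
P(D) = P(D|A)P(A) + P(D|B)P(B)
     = 0.0096 × 0.6801 + 0.0481 × 0.3199
     = 0.00652896 + 0.01538719
     = 0.02191615

Step 2: Apply Bayes' theorem
P(A|D) = P(D|A)P(A) / P(D)
       = 0.00652896 / 0.02191615
       = 0.2979


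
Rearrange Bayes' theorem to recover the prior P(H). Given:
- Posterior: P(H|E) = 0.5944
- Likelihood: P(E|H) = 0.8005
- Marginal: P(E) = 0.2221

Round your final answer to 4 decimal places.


From Bayes' theorem: P(H|E) = P(E|H) × P(H) / P(E)

Rearranging for P(H):
P(H) = P(H|E) × P(E) / P(E|H)
     = 0.5944 × 0.2221 / 0.8005
     = 0.13201624 / 0.8005
     = 0.1649
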